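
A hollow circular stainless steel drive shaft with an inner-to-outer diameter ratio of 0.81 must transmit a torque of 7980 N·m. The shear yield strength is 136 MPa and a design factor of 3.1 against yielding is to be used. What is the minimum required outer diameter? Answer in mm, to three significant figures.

τ_allow = 136/3.1 = 43.87 MPa.
For a hollow shaft τ = 16T/[πd_o³(1−k⁴)] with k = 0.81, so 1−k⁴ = 0.5695.
d_o³ = 16T/[π τ_allow (1−k⁴)] = 16×7980000/(π×43.87×0.5695) = 1.627×10^6 mm³.
d_o = 117.6 mm.

d_o = 118 mm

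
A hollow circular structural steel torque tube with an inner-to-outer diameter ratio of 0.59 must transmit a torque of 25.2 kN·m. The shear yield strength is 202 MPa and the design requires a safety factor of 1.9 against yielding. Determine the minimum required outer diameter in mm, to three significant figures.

τ_allow = 202/1.9 = 106.3 MPa.
For a hollow shaft τ = 16T/[πd_o³(1−k⁴)] with k = 0.59, so 1−k⁴ = 0.8788.
d_o³ = 16T/[π τ_allow (1−k⁴)] = 16×2.5200×10^7/(π×106.3×0.8788) = 1.374×10^6 mm³.
d_o = 111.2 mm.

d_o = 111 mm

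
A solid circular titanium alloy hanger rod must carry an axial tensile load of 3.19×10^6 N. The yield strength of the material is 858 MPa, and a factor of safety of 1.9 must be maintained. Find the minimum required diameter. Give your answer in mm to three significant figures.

Allowable stress σ_allow = 858/1.9 = 451.6 MPa.
Required area A = F/σ_allow = 3190000/451.6 = 7064 mm².
A = πd²/4 → d = √(4A/π) = 94.84 mm.

d = 94.8 mm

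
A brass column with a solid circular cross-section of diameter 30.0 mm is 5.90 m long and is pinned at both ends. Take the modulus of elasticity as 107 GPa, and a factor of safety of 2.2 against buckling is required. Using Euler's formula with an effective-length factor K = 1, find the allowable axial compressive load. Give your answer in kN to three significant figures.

P_allow = 0.548 kN

I = πd⁴/64 = π×30.0⁴/64 = 39760 mm⁴.
Effective length L_e = KL = 1×5.90 m = 5900 mm.
Euler critical load P_cr = π²EI/L_e² = π²×107000×39760/5900² = 1206 N.
P_allow = P_cr/n = 1206/2.2 = 548.3 N.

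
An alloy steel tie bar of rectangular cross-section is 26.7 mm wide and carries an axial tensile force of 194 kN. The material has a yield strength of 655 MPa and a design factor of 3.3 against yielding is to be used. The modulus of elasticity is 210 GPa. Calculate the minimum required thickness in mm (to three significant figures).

σ_allow = 655/3.3 = 198.5 MPa.
Required area A = F/σ_allow = 194000/198.5 = 977.4 mm².
t = A/w = 977.4/26.7 = 36.61 mm.

t = 36.6 mm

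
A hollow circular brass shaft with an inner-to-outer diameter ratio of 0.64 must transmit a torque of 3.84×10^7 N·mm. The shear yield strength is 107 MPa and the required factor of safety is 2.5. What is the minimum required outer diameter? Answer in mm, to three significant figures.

d_o = 176 mm

τ_allow = 107/2.5 = 42.80 MPa.
For a hollow shaft τ = 16T/[πd_o³(1−k⁴)] with k = 0.64, so 1−k⁴ = 0.8322.
d_o³ = 16T/[π τ_allow (1−k⁴)] = 16×3.8400×10^7/(π×42.80×0.8322) = 5.491×10^6 mm³.
d_o = 176.4 mm.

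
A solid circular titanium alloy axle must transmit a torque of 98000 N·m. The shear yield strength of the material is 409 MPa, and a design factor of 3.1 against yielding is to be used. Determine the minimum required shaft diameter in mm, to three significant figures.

d = 156 mm

Allowable shear stress τ_allow = 409/3.1 = 131.9 MPa.
For a solid shaft τ = 16T/(πd³), so d³ = 16T/(π τ_allow) = 16×9.8000×10^7/(π×131.9) = 3.783×10^6 mm³.
d = (3.783×10^6)^(1/3) = 155.8 mm.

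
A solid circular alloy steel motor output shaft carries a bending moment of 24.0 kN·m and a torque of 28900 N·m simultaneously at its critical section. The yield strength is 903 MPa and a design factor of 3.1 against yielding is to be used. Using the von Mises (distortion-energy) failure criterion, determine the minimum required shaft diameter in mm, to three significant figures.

d = 107 mm

σ_allow = σ_y/n = 903/3.1 = 291.3 MPa.
For a solid shaft σ_b = 32M/(πd³) and τ = 16T/(πd³), so the von Mises stress is σ' = (16/πd³)·√(4M²+3T²).
√(4M²+3T²) = √(4×(2.400×10^7)² + 3×(2.890×10^7)²) = 6.935×10^7 N·mm.
d³ = 16×6.935×10^7/(π×291.3) = 1.213×10^6 mm³.
d = 106.6 mm.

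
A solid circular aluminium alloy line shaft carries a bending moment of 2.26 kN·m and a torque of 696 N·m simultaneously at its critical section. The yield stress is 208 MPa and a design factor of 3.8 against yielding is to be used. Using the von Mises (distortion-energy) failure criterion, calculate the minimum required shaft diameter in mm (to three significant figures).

σ_allow = σ_y/n = 208/3.8 = 54.74 MPa.
For a solid shaft σ_b = 32M/(πd³) and τ = 16T/(πd³), so the von Mises stress is σ' = (16/πd³)·√(4M²+3T²).
√(4M²+3T²) = √(4×(2.260×10^6)² + 3×(696000)²) = 4.678×10^6 N·mm.
d³ = 16×4.678×10^6/(π×54.74) = 435300 mm³.
d = 75.79 mm.

d = 75.8 mm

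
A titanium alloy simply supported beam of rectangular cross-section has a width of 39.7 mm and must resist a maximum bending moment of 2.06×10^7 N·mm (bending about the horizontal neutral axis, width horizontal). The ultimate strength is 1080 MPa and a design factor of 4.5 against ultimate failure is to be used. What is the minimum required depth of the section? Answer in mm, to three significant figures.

h = 114 mm

σ_allow = 1080/4.5 = 240.0 MPa.
For a rectangular section σ = 6M/(bh²), so h² = 6M/(b σ_allow) = 6×2.0600×10^7/(39.7×240.0) = 12970 mm².
h = 113.9 mm.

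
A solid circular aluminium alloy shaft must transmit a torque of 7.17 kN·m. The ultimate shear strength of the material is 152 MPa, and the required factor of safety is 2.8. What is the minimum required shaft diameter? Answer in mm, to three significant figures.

d = 87.6 mm

Allowable shear stress τ_allow = 152/2.8 = 54.29 MPa.
For a solid shaft τ = 16T/(πd³), so d³ = 16T/(π τ_allow) = 16×7170000/(π×54.29) = 672700 mm³.
d = (672700)^(1/3) = 87.62 mm.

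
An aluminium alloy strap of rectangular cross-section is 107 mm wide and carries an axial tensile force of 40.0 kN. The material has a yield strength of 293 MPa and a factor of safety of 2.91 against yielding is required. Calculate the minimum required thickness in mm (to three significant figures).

σ_allow = 293/2.91 = 100.7 MPa.
Required area A = F/σ_allow = 40000/100.7 = 397.3 mm².
t = A/w = 397.3/107 = 3.713 mm.

t = 3.71 mm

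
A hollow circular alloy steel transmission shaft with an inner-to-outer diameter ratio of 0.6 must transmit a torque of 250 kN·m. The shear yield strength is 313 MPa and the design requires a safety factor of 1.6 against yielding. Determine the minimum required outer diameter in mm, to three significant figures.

τ_allow = 313/1.6 = 195.6 MPa.
For a hollow shaft τ = 16T/[πd_o³(1−k⁴)] with k = 0.6, so 1−k⁴ = 0.8704.
d_o³ = 16T/[π τ_allow (1−k⁴)] = 16×2.5000×10^8/(π×195.6×0.8704) = 7.478×10^6 mm³.
d_o = 195.5 mm.

d_o = 196 mm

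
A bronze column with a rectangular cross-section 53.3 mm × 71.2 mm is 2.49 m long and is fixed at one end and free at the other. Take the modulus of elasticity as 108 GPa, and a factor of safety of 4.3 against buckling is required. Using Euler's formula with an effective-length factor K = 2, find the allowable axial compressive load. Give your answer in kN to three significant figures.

P_allow = 8.98 kN

Buckling occurs about the weak axis: I_min = h·b³/12 = 71.2×53.3³/12 = 898400 mm⁴ (b = 53.3 mm is the smaller dimension).
Effective length L_e = KL = 2×2.49 m = 4980 mm.
Euler critical load P_cr = π²EI/L_e² = π²×108000×898400/4980² = 38610 N.
P_allow = P_cr/n = 38610/4.3 = 8980 N.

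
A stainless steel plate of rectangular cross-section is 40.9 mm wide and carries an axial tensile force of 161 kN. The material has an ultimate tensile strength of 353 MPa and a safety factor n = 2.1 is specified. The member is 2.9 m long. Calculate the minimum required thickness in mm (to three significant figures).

σ_allow = 353/2.1 = 168.1 MPa.
Required area A = F/σ_allow = 161000/168.1 = 957.8 mm².
t = A/w = 957.8/40.9 = 23.42 mm.

t = 23.4 mm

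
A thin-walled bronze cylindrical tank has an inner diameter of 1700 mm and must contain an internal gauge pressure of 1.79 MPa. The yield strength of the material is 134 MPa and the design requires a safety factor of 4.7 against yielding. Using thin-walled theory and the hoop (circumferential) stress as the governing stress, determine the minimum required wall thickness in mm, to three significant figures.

t = 53.4 mm

σ_allow = 134/4.7 = 28.51 MPa.
Hoop stress σ_h = pD/(2t), so t = pD/(2σ_allow) = 1.79×1700/(2×28.51) = 53.37 mm.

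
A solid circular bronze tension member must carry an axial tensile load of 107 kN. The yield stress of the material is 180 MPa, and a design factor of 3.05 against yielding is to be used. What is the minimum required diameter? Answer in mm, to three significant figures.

d = 48.0 mm

Allowable stress σ_allow = 180/3.05 = 59.02 MPa.
Required area A = F/σ_allow = 107000/59.02 = 1813 mm².
A = πd²/4 → d = √(4A/π) = 48.05 mm.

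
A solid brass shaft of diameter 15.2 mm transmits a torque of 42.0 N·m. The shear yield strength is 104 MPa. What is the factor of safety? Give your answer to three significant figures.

n = 1.71

τ = 16T/(πd³) = 16×42000/(π×15.2³) = 60.91 MPa.
n = τ_limit/τ = 104/60.91 = 1.707.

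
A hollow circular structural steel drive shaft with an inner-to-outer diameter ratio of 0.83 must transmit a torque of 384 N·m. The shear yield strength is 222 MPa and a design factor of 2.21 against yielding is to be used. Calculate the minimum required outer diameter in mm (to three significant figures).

d_o = 33.3 mm

τ_allow = 222/2.21 = 100.5 MPa.
For a hollow shaft τ = 16T/[πd_o³(1−k⁴)] with k = 0.83, so 1−k⁴ = 0.5254.
d_o³ = 16T/[π τ_allow (1−k⁴)] = 16×384000/(π×100.5×0.5254) = 37050 mm³.
d_o = 33.34 mm.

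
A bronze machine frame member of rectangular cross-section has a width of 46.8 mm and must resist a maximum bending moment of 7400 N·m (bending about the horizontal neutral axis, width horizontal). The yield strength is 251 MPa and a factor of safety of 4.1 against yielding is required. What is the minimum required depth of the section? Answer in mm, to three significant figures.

h = 124 mm

σ_allow = 251/4.1 = 61.22 MPa.
For a rectangular section σ = 6M/(bh²), so h² = 6M/(b σ_allow) = 6×7400000/(46.8×61.22) = 15500 mm².
h = 124.5 mm.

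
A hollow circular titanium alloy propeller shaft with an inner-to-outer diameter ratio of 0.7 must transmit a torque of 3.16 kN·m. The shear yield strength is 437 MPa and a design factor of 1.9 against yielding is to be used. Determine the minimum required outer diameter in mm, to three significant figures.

τ_allow = 437/1.9 = 230.0 MPa.
For a hollow shaft τ = 16T/[πd_o³(1−k⁴)] with k = 0.7, so 1−k⁴ = 0.7599.
d_o³ = 16T/[π τ_allow (1−k⁴)] = 16×3160000/(π×230.0×0.7599) = 92080 mm³.
d_o = 45.16 mm.

d_o = 45.2 mm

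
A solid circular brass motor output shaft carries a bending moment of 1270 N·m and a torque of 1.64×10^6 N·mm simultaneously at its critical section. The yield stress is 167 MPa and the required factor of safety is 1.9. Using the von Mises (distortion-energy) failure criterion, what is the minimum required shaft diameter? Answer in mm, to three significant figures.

σ_allow = σ_y/n = 167/1.9 = 87.89 MPa.
For a solid shaft σ_b = 32M/(πd³) and τ = 16T/(πd³), so the von Mises stress is σ' = (16/πd³)·√(4M²+3T²).
√(4M²+3T²) = √(4×(1.270×10^6)² + 3×(1.640×10^6)²) = 3.811×10^6 N·mm.
d³ = 16×3.811×10^6/(π×87.89) = 220800 mm³.
d = 60.44 mm.

d = 60.4 mm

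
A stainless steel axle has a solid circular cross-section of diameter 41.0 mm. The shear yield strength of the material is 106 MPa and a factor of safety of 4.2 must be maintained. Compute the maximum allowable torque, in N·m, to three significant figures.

T_allow = 342 N·m

τ_allow = 106/4.2 = 25.24 MPa.
For a solid shaft T_allow = τ_allow·πd³/16; πd³/16 = π×41.0³/16 = 13530 mm³.
T_allow = 25.24×13530 = 341500 N·mm = 341.5 N·m.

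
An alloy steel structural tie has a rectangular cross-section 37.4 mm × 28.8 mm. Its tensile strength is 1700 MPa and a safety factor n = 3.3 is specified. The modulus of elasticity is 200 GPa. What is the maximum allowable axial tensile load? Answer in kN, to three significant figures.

F_allow = 555 kN

σ_allow = 1700/3.3 = 515.2 MPa.
A = 37.4×28.8 = 1077 mm².
F_allow = σ_allow × A = 515.2×1077 = 554900 N.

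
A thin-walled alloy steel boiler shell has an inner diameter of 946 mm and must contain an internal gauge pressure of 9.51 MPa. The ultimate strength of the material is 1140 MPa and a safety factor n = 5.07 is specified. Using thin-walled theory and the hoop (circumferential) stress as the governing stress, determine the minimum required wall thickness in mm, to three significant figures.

σ_allow = 1140/5.07 = 224.9 MPa.
Hoop stress σ_h = pD/(2t), so t = pD/(2σ_allow) = 9.51×946/(2×224.9) = 20.01 mm.

t = 20.0 mm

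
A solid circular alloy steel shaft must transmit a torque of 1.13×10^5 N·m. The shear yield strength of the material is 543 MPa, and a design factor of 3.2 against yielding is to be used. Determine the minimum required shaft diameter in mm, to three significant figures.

Allowable shear stress τ_allow = 543/3.2 = 169.7 MPa.
For a solid shaft τ = 16T/(πd³), so d³ = 16T/(π τ_allow) = 16×1.1300×10^8/(π×169.7) = 3.392×10^6 mm³.
d = (3.392×10^6)^(1/3) = 150.2 mm.

d = 150 mm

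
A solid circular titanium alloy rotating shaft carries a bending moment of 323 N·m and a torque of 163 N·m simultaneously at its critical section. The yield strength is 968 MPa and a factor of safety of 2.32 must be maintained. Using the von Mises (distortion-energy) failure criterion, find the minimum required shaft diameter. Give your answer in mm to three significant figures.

σ_allow = σ_y/n = 968/2.32 = 417.2 MPa.
For a solid shaft σ_b = 32M/(πd³) and τ = 16T/(πd³), so the von Mises stress is σ' = (16/πd³)·√(4M²+3T²).
√(4M²+3T²) = √(4×(323000)² + 3×(163000)²) = 705000 N·mm.
d³ = 16×705000/(π×417.2) = 8605 mm³.
d = 20.49 mm.

d = 20.5 mm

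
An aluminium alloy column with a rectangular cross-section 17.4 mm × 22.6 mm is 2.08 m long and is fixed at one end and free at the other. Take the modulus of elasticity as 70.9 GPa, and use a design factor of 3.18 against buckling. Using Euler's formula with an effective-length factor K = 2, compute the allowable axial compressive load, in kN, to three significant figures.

Buckling occurs about the weak axis: I_min = h·b³/12 = 22.6×17.4³/12 = 9921 mm⁴ (b = 17.4 mm is the smaller dimension).
Effective length L_e = KL = 2×2.08 m = 4160 mm.
Euler critical load P_cr = π²EI/L_e² = π²×70900×9921/4160² = 401.2 N.
P_allow = P_cr/n = 401.2/3.18 = 126.2 N.

P_allow = 0.126 kN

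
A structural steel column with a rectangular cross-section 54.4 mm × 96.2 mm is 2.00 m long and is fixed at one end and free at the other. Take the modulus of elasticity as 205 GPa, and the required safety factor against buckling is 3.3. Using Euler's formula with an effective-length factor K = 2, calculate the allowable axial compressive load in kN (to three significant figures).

P_allow = 49.5 kN

Buckling occurs about the weak axis: I_min = h·b³/12 = 96.2×54.4³/12 = 1.291×10^6 mm⁴ (b = 54.4 mm is the smaller dimension).
Effective length L_e = KL = 2×2.00 m = 4000 mm.
Euler critical load P_cr = π²EI/L_e² = π²×205000×1.291×10^6/4000² = 163200 N.
P_allow = P_cr/n = 163200/3.3 = 49460 N.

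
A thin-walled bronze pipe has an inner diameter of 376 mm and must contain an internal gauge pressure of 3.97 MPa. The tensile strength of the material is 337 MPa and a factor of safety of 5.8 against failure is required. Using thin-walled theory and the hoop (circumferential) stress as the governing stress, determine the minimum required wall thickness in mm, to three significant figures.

σ_allow = 337/5.8 = 58.10 MPa.
Hoop stress σ_h = pD/(2t), so t = pD/(2σ_allow) = 3.97×376/(2×58.10) = 12.85 mm.

t = 12.8 mm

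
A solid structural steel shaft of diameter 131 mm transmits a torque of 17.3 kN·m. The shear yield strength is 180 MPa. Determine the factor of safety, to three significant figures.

τ = 16T/(πd³) = 16×1.7300×10^7/(π×131³) = 39.19 MPa.
n = τ_limit/τ = 180/39.19 = 4.593.

n = 4.59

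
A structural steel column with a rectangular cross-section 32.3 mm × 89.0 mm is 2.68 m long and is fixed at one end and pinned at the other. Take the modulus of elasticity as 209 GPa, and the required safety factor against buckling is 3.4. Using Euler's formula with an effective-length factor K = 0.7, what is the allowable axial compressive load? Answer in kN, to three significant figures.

Buckling occurs about the weak axis: I_min = h·b³/12 = 89.0×32.3³/12 = 249900 mm⁴ (b = 32.3 mm is the smaller dimension).
Effective length L_e = KL = 0.7×2.68 m = 1876 mm.
Euler critical load P_cr = π²EI/L_e² = π²×209000×249900/1876² = 146500 N.
P_allow = P_cr/n = 146500/3.4 = 43080 N.

P_allow = 43.1 kN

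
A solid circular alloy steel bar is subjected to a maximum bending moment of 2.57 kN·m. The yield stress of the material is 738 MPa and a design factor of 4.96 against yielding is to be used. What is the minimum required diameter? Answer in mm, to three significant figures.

σ_allow = 738/4.96 = 148.8 MPa.
For a solid circular section σ = 32M/(πd³), so d³ = 32M/(π σ_allow) = 32×2570000/(π×148.8) = 175900 mm³.
d = 56.03 mm.

d = 56.0 mm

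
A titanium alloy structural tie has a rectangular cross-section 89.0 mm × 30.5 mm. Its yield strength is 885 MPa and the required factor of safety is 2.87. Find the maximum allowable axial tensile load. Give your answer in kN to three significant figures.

σ_allow = 885/2.87 = 308.4 MPa.
A = 89.0×30.5 = 2714 mm².
F_allow = σ_allow × A = 308.4×2714 = 837000 N.

F_allow = 837 kN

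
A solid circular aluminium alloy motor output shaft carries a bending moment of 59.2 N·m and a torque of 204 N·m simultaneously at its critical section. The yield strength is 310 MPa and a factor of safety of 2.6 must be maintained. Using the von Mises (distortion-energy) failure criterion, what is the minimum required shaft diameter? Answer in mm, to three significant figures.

σ_allow = σ_y/n = 310/2.6 = 119.2 MPa.
For a solid shaft σ_b = 32M/(πd³) and τ = 16T/(πd³), so the von Mises stress is σ' = (16/πd³)·√(4M²+3T²).
√(4M²+3T²) = √(4×(59200)² + 3×(204000)²) = 372600 N·mm.
d³ = 16×372600/(π×119.2) = 15920 mm³.
d = 25.16 mm.

d = 25.2 mm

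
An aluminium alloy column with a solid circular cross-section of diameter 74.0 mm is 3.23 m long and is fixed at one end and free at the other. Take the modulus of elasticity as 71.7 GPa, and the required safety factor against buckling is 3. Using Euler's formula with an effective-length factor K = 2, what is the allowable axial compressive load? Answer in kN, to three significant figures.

I = πd⁴/64 = π×74.0⁴/64 = 1.472×10^6 mm⁴.
Effective length L_e = KL = 2×3.23 m = 6460 mm.
Euler critical load P_cr = π²EI/L_e² = π²×71700×1.472×10^6/6460² = 24960 N.
P_allow = P_cr/n = 24960/3 = 8320 N.

P_allow = 8.32 kN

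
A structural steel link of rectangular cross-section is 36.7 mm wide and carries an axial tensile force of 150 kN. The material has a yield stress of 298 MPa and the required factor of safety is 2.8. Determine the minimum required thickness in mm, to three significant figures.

σ_allow = 298/2.8 = 106.4 MPa.
Required area A = F/σ_allow = 150000/106.4 = 1409 mm².
t = A/w = 1409/36.7 = 38.40 mm.

t = 38.4 mm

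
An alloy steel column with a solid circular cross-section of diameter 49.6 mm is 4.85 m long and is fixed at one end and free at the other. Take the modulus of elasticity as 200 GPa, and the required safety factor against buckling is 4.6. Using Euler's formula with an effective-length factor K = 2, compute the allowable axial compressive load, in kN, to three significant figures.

P_allow = 1.35 kN

I = πd⁴/64 = π×49.6⁴/64 = 297100 mm⁴.
Effective length L_e = KL = 2×4.85 m = 9700 mm.
Euler critical load P_cr = π²EI/L_e² = π²×200000×297100/9700² = 6233 N.
P_allow = P_cr/n = 6233/4.6 = 1355 N.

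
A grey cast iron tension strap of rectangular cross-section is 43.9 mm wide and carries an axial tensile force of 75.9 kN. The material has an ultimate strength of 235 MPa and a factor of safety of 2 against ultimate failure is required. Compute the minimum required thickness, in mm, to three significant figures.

σ_allow = 235/2 = 117.5 MPa.
Required area A = F/σ_allow = 75900/117.5 = 646.0 mm².
t = A/w = 646.0/43.9 = 14.71 mm.

t = 14.7 mm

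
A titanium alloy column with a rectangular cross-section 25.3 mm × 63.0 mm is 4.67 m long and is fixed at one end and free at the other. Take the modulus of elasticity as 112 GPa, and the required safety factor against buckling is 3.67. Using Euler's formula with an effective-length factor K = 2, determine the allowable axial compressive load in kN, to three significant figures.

Buckling occurs about the weak axis: I_min = h·b³/12 = 63.0×25.3³/12 = 85020 mm⁴ (b = 25.3 mm is the smaller dimension).
Effective length L_e = KL = 2×4.67 m = 9340 mm.
Euler critical load P_cr = π²EI/L_e² = π²×112000×85020/9340² = 1077 N.
P_allow = P_cr/n = 1077/3.67 = 293.5 N.

P_allow = 0.294 kN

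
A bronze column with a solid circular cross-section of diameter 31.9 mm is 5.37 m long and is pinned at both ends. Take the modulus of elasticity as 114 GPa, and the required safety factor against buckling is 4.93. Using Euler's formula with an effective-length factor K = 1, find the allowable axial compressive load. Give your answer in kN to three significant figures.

P_allow = 0.402 kN

I = πd⁴/64 = π×31.9⁴/64 = 50830 mm⁴.
Effective length L_e = KL = 1×5.37 m = 5370 mm.
Euler critical load P_cr = π²EI/L_e² = π²×114000×50830/5370² = 1983 N.
P_allow = P_cr/n = 1983/4.93 = 402.3 N.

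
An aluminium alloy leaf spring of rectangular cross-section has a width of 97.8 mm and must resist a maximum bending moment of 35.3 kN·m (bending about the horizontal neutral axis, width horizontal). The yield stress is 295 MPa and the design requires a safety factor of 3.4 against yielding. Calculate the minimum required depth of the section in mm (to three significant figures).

h = 158 mm

σ_allow = 295/3.4 = 86.76 MPa.
For a rectangular section σ = 6M/(bh²), so h² = 6M/(b σ_allow) = 6×3.5300×10^7/(97.8×86.76) = 24960 mm².
h = 158.0 mm.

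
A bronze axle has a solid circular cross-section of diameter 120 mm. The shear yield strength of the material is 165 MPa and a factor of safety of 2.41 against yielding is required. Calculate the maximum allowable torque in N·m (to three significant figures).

T_allow = 23200 N·m

τ_allow = 165/2.41 = 68.46 MPa.
For a solid shaft T_allow = τ_allow·πd³/16; πd³/16 = π×120³/16 = 339300 mm³.
T_allow = 68.46×339300 = 2.323×10^7 N·mm = 23230 N·m.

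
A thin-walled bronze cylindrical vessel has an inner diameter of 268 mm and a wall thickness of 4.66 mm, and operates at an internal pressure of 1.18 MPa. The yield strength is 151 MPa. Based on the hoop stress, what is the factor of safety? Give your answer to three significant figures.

n = 4.45

σ_h = pD/(2t) = 1.18×268/(2×4.66) = 33.93 MPa.
n = 151/33.93 = 4.450.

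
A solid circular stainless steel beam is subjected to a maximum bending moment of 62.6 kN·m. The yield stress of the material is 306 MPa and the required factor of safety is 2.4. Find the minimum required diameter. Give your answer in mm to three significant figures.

σ_allow = 306/2.4 = 127.5 MPa.
For a solid circular section σ = 32M/(πd³), so d³ = 32M/(π σ_allow) = 32×6.2600×10^7/(π×127.5) = 5.001×10^6 mm³.
d = 171.0 mm.

d = 171 mm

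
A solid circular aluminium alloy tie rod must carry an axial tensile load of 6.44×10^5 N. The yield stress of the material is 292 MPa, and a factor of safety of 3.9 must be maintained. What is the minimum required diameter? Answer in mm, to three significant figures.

Allowable stress σ_allow = 292/3.9 = 74.87 MPa.
Required area A = F/σ_allow = 644000/74.87 = 8601 mm².
A = πd²/4 → d = √(4A/π) = 104.6 mm.

d = 105 mm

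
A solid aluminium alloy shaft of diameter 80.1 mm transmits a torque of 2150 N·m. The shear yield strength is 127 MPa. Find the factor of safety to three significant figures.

τ = 16T/(πd³) = 16×2150000/(π×80.1³) = 21.31 MPa.
n = τ_limit/τ = 127/21.31 = 5.961.

n = 5.96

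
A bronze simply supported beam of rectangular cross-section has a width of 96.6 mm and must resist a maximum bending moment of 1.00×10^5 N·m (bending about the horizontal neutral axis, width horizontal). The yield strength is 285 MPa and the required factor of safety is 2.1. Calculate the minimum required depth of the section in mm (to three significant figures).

σ_allow = 285/2.1 = 135.7 MPa.
For a rectangular section σ = 6M/(bh²), so h² = 6M/(b σ_allow) = 6×1.0000×10^8/(96.6×135.7) = 45770 mm².
h = 213.9 mm.

h = 214 mm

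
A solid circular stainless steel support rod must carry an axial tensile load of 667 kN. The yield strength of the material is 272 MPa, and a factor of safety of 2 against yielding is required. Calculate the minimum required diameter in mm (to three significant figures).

Allowable stress σ_allow = 272/2 = 136.0 MPa.
Required area A = F/σ_allow = 667000/136.0 = 4904 mm².
A = πd²/4 → d = √(4A/π) = 79.02 mm.

d = 79.0 mm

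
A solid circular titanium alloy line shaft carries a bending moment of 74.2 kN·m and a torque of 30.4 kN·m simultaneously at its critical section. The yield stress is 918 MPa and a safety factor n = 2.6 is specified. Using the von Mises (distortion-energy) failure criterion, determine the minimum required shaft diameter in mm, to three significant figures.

σ_allow = σ_y/n = 918/2.6 = 353.1 MPa.
For a solid shaft σ_b = 32M/(πd³) and τ = 16T/(πd³), so the von Mises stress is σ' = (16/πd³)·√(4M²+3T²).
√(4M²+3T²) = √(4×(7.420×10^7)² + 3×(3.040×10^7)²) = 1.575×10^8 N·mm.
d³ = 16×1.575×10^8/(π×353.1) = 2.271×10^6 mm³.
d = 131.5 mm.

d = 131 mm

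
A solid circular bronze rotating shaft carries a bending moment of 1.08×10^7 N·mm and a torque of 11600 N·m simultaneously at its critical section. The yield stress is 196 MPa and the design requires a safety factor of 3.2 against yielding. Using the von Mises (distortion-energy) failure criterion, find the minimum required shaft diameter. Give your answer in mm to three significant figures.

σ_allow = σ_y/n = 196/3.2 = 61.25 MPa.
For a solid shaft σ_b = 32M/(πd³) and τ = 16T/(πd³), so the von Mises stress is σ' = (16/πd³)·√(4M²+3T²).
√(4M²+3T²) = √(4×(1.080×10^7)² + 3×(1.160×10^7)²) = 2.950×10^7 N·mm.
d³ = 16×2.950×10^7/(π×61.25) = 2.453×10^6 mm³.
d = 134.9 mm.

d = 135 mm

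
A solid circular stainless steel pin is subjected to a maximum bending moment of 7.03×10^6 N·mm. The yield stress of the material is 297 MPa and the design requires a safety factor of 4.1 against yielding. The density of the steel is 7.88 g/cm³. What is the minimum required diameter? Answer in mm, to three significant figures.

σ_allow = 297/4.1 = 72.44 MPa.
For a solid circular section σ = 32M/(πd³), so d³ = 32M/(π σ_allow) = 32×7030000/(π×72.44) = 988500 mm³.
d = 99.62 mm.

d = 99.6 mm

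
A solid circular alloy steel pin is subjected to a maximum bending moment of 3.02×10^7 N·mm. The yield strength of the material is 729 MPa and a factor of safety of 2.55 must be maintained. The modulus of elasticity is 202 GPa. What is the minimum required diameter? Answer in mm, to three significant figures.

d = 102 mm

σ_allow = 729/2.55 = 285.9 MPa.
For a solid circular section σ = 32M/(πd³), so d³ = 32M/(π σ_allow) = 32×3.0200×10^7/(π×285.9) = 1.076×10^6 mm³.
d = 102.5 mm.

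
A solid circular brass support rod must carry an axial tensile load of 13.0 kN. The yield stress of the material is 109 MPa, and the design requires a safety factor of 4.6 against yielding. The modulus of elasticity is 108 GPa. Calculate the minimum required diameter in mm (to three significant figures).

Allowable stress σ_allow = 109/4.6 = 23.70 MPa.
Required area A = F/σ_allow = 13000/23.70 = 548.6 mm².
A = πd²/4 → d = √(4A/π) = 26.43 mm.

d = 26.4 mm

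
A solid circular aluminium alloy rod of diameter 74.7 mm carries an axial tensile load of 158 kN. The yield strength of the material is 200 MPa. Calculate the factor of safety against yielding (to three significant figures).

A = πd²/4 = 4383 mm².
σ = F/A = 158000/4383 = 36.05 MPa.
n = 200/36.05 = 5.548.

n = 5.55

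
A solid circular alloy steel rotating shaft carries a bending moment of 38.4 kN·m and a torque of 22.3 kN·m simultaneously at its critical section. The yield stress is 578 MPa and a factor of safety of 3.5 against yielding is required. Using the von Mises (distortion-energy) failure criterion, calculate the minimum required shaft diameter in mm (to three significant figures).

σ_allow = σ_y/n = 578/3.5 = 165.1 MPa.
For a solid shaft σ_b = 32M/(πd³) and τ = 16T/(πd³), so the von Mises stress is σ' = (16/πd³)·√(4M²+3T²).
√(4M²+3T²) = √(4×(3.840×10^7)² + 3×(2.230×10^7)²) = 8.597×10^7 N·mm.
d³ = 16×8.597×10^7/(π×165.1) = 2.651×10^6 mm³.
d = 138.4 mm.

d = 138 mm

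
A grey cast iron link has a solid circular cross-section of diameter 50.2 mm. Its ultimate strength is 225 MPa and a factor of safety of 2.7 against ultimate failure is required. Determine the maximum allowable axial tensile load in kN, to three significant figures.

F_allow = 165 kN

σ_allow = 225/2.7 = 83.33 MPa.
A = πd²/4 = π×50.2²/4 = 1979 mm².
F_allow = σ_allow × A = 83.33×1979 = 164900 N.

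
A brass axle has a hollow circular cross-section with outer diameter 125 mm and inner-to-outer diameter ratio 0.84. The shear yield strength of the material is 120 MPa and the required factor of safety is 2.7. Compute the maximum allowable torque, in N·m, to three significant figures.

τ_allow = 120/2.7 = 44.44 MPa.
For a hollow shaft T_allow = τ_allow·πd_o³(1−k⁴)/16 with 1−k⁴ = 0.5021, so πd_o³(1−k⁴)/16 = 192600 mm³.
T_allow = 44.44×192600 = 8.558×10^6 N·mm = 8558 N·m.

T_allow = 8560 N·m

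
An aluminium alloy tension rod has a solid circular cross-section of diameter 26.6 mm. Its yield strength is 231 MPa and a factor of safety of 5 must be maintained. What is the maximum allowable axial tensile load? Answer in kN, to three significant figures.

F_allow = 25.7 kN

σ_allow = 231/5 = 46.20 MPa.
A = πd²/4 = π×26.6²/4 = 555.7 mm².
F_allow = σ_allow × A = 46.20×555.7 = 25670 N.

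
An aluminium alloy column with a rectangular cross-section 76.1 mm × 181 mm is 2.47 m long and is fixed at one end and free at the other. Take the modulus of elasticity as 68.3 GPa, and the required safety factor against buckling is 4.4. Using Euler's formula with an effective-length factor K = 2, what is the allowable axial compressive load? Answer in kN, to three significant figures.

Buckling occurs about the weak axis: I_min = h·b³/12 = 181×76.1³/12 = 6.647×10^6 mm⁴ (b = 76.1 mm is the smaller dimension).
Effective length L_e = KL = 2×2.47 m = 4940 mm.
Euler critical load P_cr = π²EI/L_e² = π²×68300×6.647×10^6/4940² = 183600 N.
P_allow = P_cr/n = 183600/4.4 = 41730 N.

P_allow = 41.7 kN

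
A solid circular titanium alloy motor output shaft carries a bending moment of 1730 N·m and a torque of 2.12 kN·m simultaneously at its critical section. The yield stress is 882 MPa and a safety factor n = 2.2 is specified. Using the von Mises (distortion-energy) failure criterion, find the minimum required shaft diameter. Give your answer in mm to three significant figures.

d = 40.0 mm

σ_allow = σ_y/n = 882/2.2 = 400.9 MPa.
For a solid shaft σ_b = 32M/(πd³) and τ = 16T/(πd³), so the von Mises stress is σ' = (16/πd³)·√(4M²+3T²).
√(4M²+3T²) = √(4×(1.730×10^6)² + 3×(2.120×10^6)²) = 5.045×10^6 N·mm.
d³ = 16×5.045×10^6/(π×400.9) = 64090 mm³.
d = 40.02 mm.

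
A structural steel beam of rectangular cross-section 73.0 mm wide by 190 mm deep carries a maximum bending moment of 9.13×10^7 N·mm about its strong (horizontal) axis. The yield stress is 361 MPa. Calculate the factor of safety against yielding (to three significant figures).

n = 1.74

Section modulus S = bh²/6 = 73.0×190²/6 = 439200 mm³.
σ = M/S = 9.1300×10^7/439200 = 207.9 MPa.
n = 361/207.9 = 1.737.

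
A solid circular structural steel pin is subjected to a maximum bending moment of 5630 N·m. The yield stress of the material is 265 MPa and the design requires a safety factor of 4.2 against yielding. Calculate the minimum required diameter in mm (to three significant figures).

d = 96.9 mm

σ_allow = 265/4.2 = 63.10 MPa.
For a solid circular section σ = 32M/(πd³), so d³ = 32M/(π σ_allow) = 32×5630000/(π×63.10) = 908900 mm³.
d = 96.87 mm.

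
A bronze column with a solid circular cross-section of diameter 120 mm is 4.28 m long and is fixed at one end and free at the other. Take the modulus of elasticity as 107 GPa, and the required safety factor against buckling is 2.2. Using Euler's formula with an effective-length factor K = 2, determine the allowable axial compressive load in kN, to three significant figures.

I = πd⁴/64 = π×120⁴/64 = 1.018×10^7 mm⁴.
Effective length L_e = KL = 2×4.28 m = 8560 mm.
Euler critical load P_cr = π²EI/L_e² = π²×107000×1.018×10^7/8560² = 146700 N.
P_allow = P_cr/n = 146700/2.2 = 66680 N.

P_allow = 66.7 kN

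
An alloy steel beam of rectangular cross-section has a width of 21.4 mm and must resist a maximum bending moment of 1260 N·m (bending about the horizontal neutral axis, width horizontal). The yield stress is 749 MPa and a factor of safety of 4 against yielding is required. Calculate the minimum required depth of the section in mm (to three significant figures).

h = 43.4 mm

σ_allow = 749/4 = 187.2 MPa.
For a rectangular section σ = 6M/(bh²), so h² = 6M/(b σ_allow) = 6×1260000/(21.4×187.2) = 1887 mm².
h = 43.44 mm.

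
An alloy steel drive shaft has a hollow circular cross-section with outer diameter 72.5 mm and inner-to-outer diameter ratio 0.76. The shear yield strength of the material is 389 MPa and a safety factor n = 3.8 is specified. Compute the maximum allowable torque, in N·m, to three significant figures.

T_allow = 5100 N·m

τ_allow = 389/3.8 = 102.4 MPa.
For a hollow shaft T_allow = τ_allow·πd_o³(1−k⁴)/16 with 1−k⁴ = 0.6664, so πd_o³(1−k⁴)/16 = 49860 mm³.
T_allow = 102.4×49860 = 5.104×10^6 N·mm = 5104 N·m.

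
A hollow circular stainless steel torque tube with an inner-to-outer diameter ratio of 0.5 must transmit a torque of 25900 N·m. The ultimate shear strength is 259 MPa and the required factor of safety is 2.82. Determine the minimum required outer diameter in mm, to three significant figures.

d_o = 115 mm

τ_allow = 259/2.82 = 91.84 MPa.
For a hollow shaft τ = 16T/[πd_o³(1−k⁴)] with k = 0.5, so 1−k⁴ = 0.9375.
d_o³ = 16T/[π τ_allow (1−k⁴)] = 16×2.5900×10^7/(π×91.84×0.9375) = 1.532×10^6 mm³.
d_o = 115.3 mm.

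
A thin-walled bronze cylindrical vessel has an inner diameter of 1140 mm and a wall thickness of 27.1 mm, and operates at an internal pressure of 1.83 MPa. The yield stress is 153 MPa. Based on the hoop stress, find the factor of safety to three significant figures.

n = 3.97

σ_h = pD/(2t) = 1.83×1140/(2×27.1) = 38.49 MPa.
n = 153/38.49 = 3.975.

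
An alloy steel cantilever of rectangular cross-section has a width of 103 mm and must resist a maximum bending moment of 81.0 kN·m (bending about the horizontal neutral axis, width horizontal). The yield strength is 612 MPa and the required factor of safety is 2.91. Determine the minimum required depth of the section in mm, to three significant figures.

h = 150 mm

σ_allow = 612/2.91 = 210.3 MPa.
For a rectangular section σ = 6M/(bh²), so h² = 6M/(b σ_allow) = 6×8.1000×10^7/(103×210.3) = 22440 mm².
h = 149.8 mm.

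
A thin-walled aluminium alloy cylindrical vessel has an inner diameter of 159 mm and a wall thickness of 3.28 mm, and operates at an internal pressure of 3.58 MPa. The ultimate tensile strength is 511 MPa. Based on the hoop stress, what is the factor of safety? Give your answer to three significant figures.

n = 5.89

σ_h = pD/(2t) = 3.58×159/(2×3.28) = 86.77 MPa.
n = 511/86.77 = 5.889.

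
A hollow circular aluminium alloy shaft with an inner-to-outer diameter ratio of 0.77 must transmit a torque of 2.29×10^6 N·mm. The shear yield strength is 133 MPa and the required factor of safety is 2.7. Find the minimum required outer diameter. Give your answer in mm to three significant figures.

d_o = 71.5 mm

τ_allow = 133/2.7 = 49.26 MPa.
For a hollow shaft τ = 16T/[πd_o³(1−k⁴)] with k = 0.77, so 1−k⁴ = 0.6485.
d_o³ = 16T/[π τ_allow (1−k⁴)] = 16×2290000/(π×49.26×0.6485) = 365100 mm³.
d_o = 71.47 mm.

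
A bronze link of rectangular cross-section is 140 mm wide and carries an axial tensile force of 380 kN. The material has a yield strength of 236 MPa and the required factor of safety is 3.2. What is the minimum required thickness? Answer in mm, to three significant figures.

σ_allow = 236/3.2 = 73.75 MPa.
Required area A = F/σ_allow = 380000/73.75 = 5153 mm².
t = A/w = 5153/140 = 36.80 mm.

t = 36.8 mm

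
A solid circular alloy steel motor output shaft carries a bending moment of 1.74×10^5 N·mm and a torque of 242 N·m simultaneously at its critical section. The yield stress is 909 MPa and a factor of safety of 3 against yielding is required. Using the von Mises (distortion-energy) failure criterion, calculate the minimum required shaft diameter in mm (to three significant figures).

d = 20.9 mm

σ_allow = σ_y/n = 909/3 = 303.0 MPa.
For a solid shaft σ_b = 32M/(πd³) and τ = 16T/(πd³), so the von Mises stress is σ' = (16/πd³)·√(4M²+3T²).
√(4M²+3T²) = √(4×(174000)² + 3×(242000)²) = 544800 N·mm.
d³ = 16×544800/(π×303.0) = 9157 mm³.
d = 20.92 mm.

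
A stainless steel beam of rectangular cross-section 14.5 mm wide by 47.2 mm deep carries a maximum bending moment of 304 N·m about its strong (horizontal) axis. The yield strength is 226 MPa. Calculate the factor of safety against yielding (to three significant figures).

n = 4.00

Section modulus S = bh²/6 = 14.5×47.2²/6 = 5384 mm³.
σ = M/S = 304000/5384 = 56.46 MPa.
n = 226/56.46 = 4.003.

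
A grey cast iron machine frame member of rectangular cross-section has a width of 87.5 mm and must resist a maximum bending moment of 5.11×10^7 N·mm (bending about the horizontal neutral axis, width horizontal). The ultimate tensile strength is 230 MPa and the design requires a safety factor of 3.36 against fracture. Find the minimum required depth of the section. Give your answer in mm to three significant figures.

σ_allow = 230/3.36 = 68.45 MPa.
For a rectangular section σ = 6M/(bh²), so h² = 6M/(b σ_allow) = 6×5.1100×10^7/(87.5×68.45) = 51190 mm².
h = 226.2 mm.

h = 226 mm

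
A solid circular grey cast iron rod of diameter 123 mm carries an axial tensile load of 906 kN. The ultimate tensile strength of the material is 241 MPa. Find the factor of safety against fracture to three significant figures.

A = πd²/4 = 11880 mm².
σ = F/A = 906000/11880 = 76.25 MPa.
n = 241/76.25 = 3.161.

n = 3.16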